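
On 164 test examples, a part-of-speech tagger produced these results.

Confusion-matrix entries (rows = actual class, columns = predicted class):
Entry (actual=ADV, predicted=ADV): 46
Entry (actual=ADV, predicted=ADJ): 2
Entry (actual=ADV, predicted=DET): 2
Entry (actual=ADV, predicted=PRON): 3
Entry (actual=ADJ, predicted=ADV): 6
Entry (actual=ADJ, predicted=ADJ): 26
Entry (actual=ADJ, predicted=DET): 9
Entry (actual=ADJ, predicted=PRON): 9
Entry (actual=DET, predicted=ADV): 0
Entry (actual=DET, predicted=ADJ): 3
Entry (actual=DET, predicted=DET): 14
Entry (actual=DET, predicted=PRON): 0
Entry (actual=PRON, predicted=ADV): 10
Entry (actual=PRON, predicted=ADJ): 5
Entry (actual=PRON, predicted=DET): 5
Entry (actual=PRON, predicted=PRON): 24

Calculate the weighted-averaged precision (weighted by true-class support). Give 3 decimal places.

0.687

Per-class precision (TP/(TP+FP)):
  ADV: TP=46, FP=6+0+10=16 → 46/62 = 0.7419
  ADJ: TP=26, FP=2+3+5=10 → 26/36 = 0.7222
  DET: TP=14, FP=2+9+5=16 → 14/30 = 0.4667
  PRON: TP=24, FP=3+9+0=12 → 24/36 = 0.6667
Weighted-precision = Σ (supportᵢ/N)·precisionᵢ with N=164: (53/164)·0.7419 + (50/164)·0.7222 + (17/164)·0.4667 + (44/164)·0.6667 = 0.687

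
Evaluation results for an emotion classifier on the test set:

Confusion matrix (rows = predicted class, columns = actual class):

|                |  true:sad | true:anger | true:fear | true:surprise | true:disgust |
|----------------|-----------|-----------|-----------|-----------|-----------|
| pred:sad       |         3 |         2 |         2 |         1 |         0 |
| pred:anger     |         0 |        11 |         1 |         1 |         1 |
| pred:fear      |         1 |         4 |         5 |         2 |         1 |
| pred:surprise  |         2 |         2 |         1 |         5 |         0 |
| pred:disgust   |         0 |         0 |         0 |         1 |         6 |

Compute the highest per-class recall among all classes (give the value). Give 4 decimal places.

0.7500

Per-class recall (TP/(TP+FN)):
  sad: TP=3, FN=0+1+2+0=3 → 3/6 = 0.50000
  anger: TP=11, FN=2+4+2+0=8 → 11/19 = 0.57895
  fear: TP=5, FN=2+1+1+0=4 → 5/9 = 0.55556
  surprise: TP=5, FN=1+1+2+1=5 → 5/10 = 0.50000
  disgust: TP=6, FN=0+1+1+0=2 → 6/8 = 0.75000
Highest is class 'disgust' with recall = 0.7500.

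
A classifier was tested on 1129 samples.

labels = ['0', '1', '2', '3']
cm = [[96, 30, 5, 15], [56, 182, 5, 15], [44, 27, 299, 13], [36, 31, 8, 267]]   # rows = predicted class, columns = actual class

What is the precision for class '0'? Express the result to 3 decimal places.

0.658

precision = TP/(TP+FP).
0: TP=96, FP=30+5+15=50 → 96/146 = 0.6575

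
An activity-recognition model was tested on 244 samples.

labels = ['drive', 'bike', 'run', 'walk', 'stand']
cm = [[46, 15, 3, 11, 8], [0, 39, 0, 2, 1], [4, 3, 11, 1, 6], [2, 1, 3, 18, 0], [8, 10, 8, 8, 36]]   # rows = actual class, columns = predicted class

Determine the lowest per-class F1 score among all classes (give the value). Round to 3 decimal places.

Per-class F1 score (2·TP/(2·TP+FP+FN)):
  drive: TP=46, FP=0+4+2+8=14, FN=15+3+11+8=37 → 92/143 = 0.6434
  bike: TP=39, FP=15+3+1+10=29, FN=0+0+2+1=3 → 78/110 = 0.7091
  run: TP=11, FP=3+0+3+8=14, FN=4+3+1+6=14 → 22/50 = 0.4400
  walk: TP=18, FP=11+2+1+8=22, FN=2+1+3+0=6 → 36/64 = 0.5625
  stand: TP=36, FP=8+1+6+0=15, FN=8+10+8+8=34 → 72/121 = 0.5950
Lowest is class 'run' with F1 score = 0.440.

0.440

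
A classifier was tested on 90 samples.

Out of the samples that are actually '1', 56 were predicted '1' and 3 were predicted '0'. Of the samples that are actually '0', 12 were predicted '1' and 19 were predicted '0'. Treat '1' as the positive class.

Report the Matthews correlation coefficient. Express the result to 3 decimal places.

MCC = (TP·TN − FP·FN) / √((TP+FP)(TP+FN)(TN+FP)(TN+FN))
Numerator = 56·19 − 12·3 = 1028
Denominator = √(68·59·31·22) = √2736184 = 1654.1415
MCC = 1028 / 1654.1415 = 0.621

0.621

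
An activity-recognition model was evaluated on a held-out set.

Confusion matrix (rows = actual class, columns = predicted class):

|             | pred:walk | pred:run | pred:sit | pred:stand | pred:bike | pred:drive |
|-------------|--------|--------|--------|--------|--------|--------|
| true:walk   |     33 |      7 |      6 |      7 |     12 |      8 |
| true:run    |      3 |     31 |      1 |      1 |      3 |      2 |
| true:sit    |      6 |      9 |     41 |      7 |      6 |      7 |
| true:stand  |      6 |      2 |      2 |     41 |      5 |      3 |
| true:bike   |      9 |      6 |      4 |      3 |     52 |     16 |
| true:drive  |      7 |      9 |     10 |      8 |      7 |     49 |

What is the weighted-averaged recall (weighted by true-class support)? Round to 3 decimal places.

0.576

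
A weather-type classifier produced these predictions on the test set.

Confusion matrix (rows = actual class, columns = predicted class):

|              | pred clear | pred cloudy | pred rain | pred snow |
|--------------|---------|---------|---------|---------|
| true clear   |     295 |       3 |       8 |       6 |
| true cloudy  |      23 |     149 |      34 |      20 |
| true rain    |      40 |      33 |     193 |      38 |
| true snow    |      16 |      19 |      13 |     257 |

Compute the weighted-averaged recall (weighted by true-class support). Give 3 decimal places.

Per-class recall (TP/(TP+FN)):
  clear: TP=295, FN=3+8+6=17 → 295/312 = 0.9455
  cloudy: TP=149, FN=23+34+20=77 → 149/226 = 0.6593
  rain: TP=193, FN=40+33+38=111 → 193/304 = 0.6349
  snow: TP=257, FN=16+19+13=48 → 257/305 = 0.8426
Weighted-recall = Σ (supportᵢ/N)·recallᵢ with N=1147: (312/1147)·0.9455 + (226/1147)·0.6593 + (304/1147)·0.6349 + (305/1147)·0.8426 = 0.779

0.779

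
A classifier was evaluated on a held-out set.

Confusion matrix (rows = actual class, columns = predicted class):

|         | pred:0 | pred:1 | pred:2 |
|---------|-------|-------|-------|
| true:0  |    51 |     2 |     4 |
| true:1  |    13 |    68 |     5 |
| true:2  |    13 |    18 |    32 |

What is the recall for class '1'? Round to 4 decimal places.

0.7907

recall = TP/(TP+FN).
1: TP=68, FN=13+5=18 → 68/86 = 0.79070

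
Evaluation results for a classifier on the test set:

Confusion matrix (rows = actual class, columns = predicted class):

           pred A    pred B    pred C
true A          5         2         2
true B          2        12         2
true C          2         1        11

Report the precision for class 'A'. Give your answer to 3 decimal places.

One-vs-rest for 'A': TP = diagonal; FP = other classes predicted 'A'; FN = 'A' predicted as other.
precision = TP/(TP+FP).
A: TP=5, FP=2+2=4 → 5/9 = 0.5556

0.556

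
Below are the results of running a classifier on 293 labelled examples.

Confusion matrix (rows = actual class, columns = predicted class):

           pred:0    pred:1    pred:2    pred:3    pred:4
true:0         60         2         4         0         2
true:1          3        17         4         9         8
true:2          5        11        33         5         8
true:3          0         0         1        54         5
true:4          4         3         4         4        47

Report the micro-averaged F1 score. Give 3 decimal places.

Micro-averaging pools counts across classes: ΣTP=211, ΣFP=82, ΣFN=82.
Micro-F1 score = 2·TP/(2·TP+FP+FN) on pooled counts = 0.720 (equals overall accuracy in single-label multiclass).

0.720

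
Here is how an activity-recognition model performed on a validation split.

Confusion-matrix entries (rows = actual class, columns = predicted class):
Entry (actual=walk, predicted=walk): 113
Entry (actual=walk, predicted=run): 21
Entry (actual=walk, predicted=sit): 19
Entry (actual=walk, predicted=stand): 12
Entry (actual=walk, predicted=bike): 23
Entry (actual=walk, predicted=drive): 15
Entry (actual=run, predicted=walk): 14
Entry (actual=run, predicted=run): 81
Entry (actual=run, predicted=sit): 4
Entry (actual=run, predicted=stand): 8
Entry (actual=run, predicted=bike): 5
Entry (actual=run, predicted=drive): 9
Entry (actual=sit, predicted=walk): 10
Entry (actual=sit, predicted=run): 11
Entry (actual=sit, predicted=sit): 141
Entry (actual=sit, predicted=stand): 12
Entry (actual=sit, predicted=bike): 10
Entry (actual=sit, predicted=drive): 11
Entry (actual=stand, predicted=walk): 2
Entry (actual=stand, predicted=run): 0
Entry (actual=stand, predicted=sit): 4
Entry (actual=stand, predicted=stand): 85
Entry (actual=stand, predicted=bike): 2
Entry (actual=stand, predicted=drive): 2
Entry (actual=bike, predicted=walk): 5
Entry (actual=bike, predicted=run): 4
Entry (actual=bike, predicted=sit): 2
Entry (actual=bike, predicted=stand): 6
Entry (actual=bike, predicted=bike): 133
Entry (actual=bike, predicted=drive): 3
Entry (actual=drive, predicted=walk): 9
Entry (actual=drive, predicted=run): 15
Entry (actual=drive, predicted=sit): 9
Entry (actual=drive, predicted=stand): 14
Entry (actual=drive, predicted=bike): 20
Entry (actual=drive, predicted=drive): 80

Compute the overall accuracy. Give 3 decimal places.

Accuracy = trace / total = (113+81+141+85+133+80=633) / 914 = 633/914 = 0.693

0.693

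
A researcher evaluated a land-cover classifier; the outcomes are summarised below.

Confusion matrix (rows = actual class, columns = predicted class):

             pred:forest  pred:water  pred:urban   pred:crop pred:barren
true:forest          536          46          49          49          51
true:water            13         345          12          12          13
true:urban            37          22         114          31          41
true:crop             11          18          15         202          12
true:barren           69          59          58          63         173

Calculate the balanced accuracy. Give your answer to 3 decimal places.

Balanced accuracy = mean of per-class recall.
  forest: recall = 536/731 = 0.7332
  water: recall = 345/395 = 0.8734
  urban: recall = 114/245 = 0.4653
  crop: recall = 202/258 = 0.7829
  barren: recall = 173/422 = 0.4100
Mean = (0.7332 + 0.8734 + 0.4653 + 0.7829 + 0.4100) / 5 = 0.653

0.653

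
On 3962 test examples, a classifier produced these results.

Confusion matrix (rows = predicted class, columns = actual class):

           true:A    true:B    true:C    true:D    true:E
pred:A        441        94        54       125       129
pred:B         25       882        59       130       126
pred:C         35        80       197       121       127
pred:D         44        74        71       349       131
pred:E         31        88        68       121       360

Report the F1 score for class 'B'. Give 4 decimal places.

0.7230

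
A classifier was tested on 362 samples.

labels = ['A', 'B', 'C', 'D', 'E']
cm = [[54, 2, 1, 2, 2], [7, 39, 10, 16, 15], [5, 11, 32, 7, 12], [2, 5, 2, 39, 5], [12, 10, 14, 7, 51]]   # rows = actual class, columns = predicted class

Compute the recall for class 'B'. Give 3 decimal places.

0.448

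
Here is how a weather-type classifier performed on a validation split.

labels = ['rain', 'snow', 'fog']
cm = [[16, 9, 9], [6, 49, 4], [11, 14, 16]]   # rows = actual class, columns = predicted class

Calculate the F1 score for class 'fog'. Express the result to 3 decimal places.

0.457

F1 score = 2·TP/(2·TP+FP+FN).
fog: TP=16, FP=9+4=13, FN=11+14=25 → 32/70 = 0.4571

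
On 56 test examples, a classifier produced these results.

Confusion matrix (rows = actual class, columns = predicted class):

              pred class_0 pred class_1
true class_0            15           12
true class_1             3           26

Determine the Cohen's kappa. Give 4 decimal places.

0.4574

Observed agreement pₒ = trace/N = 41/56 = 0.73214
Expected agreement pₑ = Σ (rowᵢ·colᵢ)/N² = (27·18 + 29·38)/56² = 0.50638
κ = (pₒ − pₑ)/(1 − pₑ) = (0.73214 − 0.50638)/(1 − 0.50638) = 0.4574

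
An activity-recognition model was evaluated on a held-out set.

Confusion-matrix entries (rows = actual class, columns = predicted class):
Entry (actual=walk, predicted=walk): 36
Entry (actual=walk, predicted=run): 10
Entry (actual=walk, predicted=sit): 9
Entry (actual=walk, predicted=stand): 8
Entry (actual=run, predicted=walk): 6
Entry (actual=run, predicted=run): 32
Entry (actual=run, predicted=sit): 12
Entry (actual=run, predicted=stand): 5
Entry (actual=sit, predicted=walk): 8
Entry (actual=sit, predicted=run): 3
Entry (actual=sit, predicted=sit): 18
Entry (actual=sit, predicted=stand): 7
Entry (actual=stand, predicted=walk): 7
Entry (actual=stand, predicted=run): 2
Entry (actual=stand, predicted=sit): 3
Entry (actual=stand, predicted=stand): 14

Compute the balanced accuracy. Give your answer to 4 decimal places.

0.5479

Balanced accuracy = mean of per-class recall.
  walk: recall = 36/63 = 0.57143
  run: recall = 32/55 = 0.58182
  sit: recall = 18/36 = 0.50000
  stand: recall = 14/26 = 0.53846
Mean = (0.57143 + 0.58182 + 0.50000 + 0.53846) / 4 = 0.5479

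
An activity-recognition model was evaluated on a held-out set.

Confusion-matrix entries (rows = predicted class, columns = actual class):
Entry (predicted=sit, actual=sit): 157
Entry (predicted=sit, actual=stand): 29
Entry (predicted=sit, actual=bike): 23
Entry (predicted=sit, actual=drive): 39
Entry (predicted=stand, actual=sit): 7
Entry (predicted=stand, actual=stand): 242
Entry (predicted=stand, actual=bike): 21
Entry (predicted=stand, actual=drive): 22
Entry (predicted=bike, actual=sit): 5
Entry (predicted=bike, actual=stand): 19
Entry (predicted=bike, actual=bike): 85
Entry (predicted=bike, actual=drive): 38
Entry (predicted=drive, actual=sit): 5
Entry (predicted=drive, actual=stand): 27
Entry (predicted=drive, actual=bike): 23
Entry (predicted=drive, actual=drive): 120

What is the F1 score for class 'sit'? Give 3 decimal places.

Treat 'sit' as positive and all other classes as negative.
F1 score = 2·TP/(2·TP+FP+FN).
sit: TP=157, FP=29+23+39=91, FN=7+5+5=17 → 314/422 = 0.7441

0.744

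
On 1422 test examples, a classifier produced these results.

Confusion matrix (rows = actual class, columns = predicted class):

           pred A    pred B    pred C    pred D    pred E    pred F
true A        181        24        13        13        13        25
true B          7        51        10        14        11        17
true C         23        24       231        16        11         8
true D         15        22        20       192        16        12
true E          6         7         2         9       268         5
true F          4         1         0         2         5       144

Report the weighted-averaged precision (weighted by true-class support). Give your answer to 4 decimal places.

Per-class precision (TP/(TP+FP)):
  A: TP=181, FP=7+23+15+6+4=55 → 181/236 = 0.76695
  B: TP=51, FP=24+24+22+7+1=78 → 51/129 = 0.39535
  C: TP=231, FP=13+10+20+2+0=45 → 231/276 = 0.83696
  D: TP=192, FP=13+14+16+9+2=54 → 192/246 = 0.78049
  E: TP=268, FP=13+11+11+16+5=56 → 268/324 = 0.82716
  F: TP=144, FP=25+17+8+12+5=67 → 144/211 = 0.68246
Weighted-precision = Σ (supportᵢ/N)·precisionᵢ with N=1422: (269/1422)·0.76695 + (110/1422)·0.39535 + (313/1422)·0.83696 + (277/1422)·0.78049 + (297/1422)·0.82716 + (156/1422)·0.68246 = 0.7596

0.7596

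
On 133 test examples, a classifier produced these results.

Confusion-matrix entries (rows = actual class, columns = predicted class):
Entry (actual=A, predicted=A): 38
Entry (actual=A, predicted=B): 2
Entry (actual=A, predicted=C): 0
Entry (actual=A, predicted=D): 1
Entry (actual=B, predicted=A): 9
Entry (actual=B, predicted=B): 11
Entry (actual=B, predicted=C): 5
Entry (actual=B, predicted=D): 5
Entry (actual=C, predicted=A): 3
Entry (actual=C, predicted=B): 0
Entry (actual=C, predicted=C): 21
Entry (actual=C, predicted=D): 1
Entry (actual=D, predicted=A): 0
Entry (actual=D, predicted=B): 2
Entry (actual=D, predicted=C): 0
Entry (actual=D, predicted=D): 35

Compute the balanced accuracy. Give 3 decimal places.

0.770

Balanced accuracy = mean of per-class recall.
  A: recall = 38/41 = 0.9268
  B: recall = 11/30 = 0.3667
  C: recall = 21/25 = 0.8400
  D: recall = 35/37 = 0.9459
Mean = (0.9268 + 0.3667 + 0.8400 + 0.9459) / 4 = 0.770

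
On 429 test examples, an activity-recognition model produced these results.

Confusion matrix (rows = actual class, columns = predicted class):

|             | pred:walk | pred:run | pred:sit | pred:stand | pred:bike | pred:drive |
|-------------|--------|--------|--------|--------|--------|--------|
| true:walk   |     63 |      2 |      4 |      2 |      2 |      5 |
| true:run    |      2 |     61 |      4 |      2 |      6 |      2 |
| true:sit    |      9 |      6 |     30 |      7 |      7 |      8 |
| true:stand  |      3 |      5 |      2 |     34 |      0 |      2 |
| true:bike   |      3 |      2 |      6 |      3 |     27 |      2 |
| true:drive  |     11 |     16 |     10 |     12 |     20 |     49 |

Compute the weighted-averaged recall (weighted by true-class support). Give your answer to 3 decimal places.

Per-class recall (TP/(TP+FN)):
  walk: TP=63, FN=2+4+2+2+5=15 → 63/78 = 0.8077
  run: TP=61, FN=2+4+2+6+2=16 → 61/77 = 0.7922
  sit: TP=30, FN=9+6+7+7+8=37 → 30/67 = 0.4478
  stand: TP=34, FN=3+5+2+0+2=12 → 34/46 = 0.7391
  bike: TP=27, FN=3+2+6+3+2=16 → 27/43 = 0.6279
  drive: TP=49, FN=11+16+10+12+20=69 → 49/118 = 0.4153
Weighted-recall = Σ (supportᵢ/N)·recallᵢ with N=429: (78/429)·0.8077 + (77/429)·0.7922 + (67/429)·0.4478 + (46/429)·0.7391 + (43/429)·0.6279 + (118/429)·0.4153 = 0.615

0.615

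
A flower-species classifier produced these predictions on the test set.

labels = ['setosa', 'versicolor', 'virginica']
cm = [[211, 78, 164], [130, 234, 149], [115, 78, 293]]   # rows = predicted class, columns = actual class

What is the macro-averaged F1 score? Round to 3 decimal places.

0.506

Per-class F1 score (2·TP/(2·TP+FP+FN)):
  setosa: TP=211, FP=78+164=242, FN=130+115=245 → 422/909 = 0.4642
  versicolor: TP=234, FP=130+149=279, FN=78+78=156 → 468/903 = 0.5183
  virginica: TP=293, FP=115+78=193, FN=164+149=313 → 586/1092 = 0.5366
Macro-F1 score = mean = (0.4642 + 0.5183 + 0.5366) / 3 = 0.506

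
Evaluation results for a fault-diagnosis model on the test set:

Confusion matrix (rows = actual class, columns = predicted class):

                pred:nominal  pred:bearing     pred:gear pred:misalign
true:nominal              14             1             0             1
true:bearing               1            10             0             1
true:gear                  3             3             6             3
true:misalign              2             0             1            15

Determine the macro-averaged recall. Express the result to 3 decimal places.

0.735

Per-class recall (TP/(TP+FN)):
  nominal: TP=14, FN=1+0+1=2 → 14/16 = 0.8750
  bearing: TP=10, FN=1+0+1=2 → 10/12 = 0.8333
  gear: TP=6, FN=3+3+3=9 → 6/15 = 0.4000
  misalign: TP=15, FN=2+0+1=3 → 15/18 = 0.8333
Macro-recall = mean = (0.8750 + 0.8333 + 0.4000 + 0.8333) / 4 = 0.735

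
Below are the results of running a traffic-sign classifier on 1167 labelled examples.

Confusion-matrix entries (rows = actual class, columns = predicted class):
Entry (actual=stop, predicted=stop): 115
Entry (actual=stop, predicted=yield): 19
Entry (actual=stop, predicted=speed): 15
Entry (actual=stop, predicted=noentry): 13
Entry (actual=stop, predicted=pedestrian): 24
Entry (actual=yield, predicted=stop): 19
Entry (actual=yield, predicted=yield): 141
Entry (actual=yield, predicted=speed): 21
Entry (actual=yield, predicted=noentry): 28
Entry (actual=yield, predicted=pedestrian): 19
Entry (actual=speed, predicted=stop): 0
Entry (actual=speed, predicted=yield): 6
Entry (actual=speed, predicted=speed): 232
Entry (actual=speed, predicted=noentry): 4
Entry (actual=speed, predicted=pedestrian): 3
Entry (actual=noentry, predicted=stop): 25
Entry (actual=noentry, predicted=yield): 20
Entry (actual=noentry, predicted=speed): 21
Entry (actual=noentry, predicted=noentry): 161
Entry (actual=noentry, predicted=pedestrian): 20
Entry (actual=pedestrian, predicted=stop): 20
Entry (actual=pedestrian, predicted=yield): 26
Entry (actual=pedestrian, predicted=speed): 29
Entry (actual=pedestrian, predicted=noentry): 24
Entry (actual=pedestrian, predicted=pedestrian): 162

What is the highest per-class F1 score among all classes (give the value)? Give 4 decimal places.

0.8242

Per-class F1 score (2·TP/(2·TP+FP+FN)):
  stop: TP=115, FP=19+0+25+20=64, FN=19+15+13+24=71 → 230/365 = 0.63014
  yield: TP=141, FP=19+6+20+26=71, FN=19+21+28+19=87 → 282/440 = 0.64091
  speed: TP=232, FP=15+21+21+29=86, FN=0+6+4+3=13 → 464/563 = 0.82416
  noentry: TP=161, FP=13+28+4+24=69, FN=25+20+21+20=86 → 322/477 = 0.67505
  pedestrian: TP=162, FP=24+19+3+20=66, FN=20+26+29+24=99 → 324/489 = 0.66258
Highest is class 'speed' with F1 score = 0.8242.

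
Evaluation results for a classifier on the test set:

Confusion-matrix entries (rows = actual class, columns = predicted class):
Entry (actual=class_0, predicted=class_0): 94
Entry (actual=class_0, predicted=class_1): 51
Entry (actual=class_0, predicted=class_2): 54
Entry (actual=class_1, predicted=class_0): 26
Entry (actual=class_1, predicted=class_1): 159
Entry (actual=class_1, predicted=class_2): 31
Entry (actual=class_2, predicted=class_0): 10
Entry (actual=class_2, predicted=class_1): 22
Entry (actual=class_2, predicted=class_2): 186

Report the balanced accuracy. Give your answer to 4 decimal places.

Balanced accuracy = mean of per-class recall.
  class_0: recall = 94/199 = 0.47236
  class_1: recall = 159/216 = 0.73611
  class_2: recall = 186/218 = 0.85321
Mean = (0.47236 + 0.73611 + 0.85321) / 3 = 0.6872

0.6872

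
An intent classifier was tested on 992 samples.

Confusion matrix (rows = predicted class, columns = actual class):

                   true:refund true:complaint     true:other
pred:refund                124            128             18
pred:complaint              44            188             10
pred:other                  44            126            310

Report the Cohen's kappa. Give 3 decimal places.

Observed agreement pₒ = trace/N = 622/992 = 0.6270
Expected agreement pₑ = Σ (rowᵢ·colᵢ)/N² = (212·270 + 442·242 + 338·480)/992² = 0.3317
κ = (pₒ − pₑ)/(1 − pₑ) = (0.6270 − 0.3317)/(1 − 0.3317) = 0.442

0.442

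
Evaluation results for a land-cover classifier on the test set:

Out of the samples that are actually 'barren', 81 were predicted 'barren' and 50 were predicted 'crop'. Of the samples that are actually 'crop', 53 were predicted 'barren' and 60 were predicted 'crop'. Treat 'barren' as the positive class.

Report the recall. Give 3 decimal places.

Recall = TP/(TP+FN) = 81/(81+50) = 81/131 = 0.618

0.618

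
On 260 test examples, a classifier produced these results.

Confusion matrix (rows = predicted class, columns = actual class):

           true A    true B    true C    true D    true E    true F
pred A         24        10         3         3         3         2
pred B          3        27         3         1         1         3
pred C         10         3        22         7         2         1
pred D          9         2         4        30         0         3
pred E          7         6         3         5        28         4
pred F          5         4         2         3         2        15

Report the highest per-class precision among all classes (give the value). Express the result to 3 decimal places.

Per-class precision (TP/(TP+FP)):
  A: TP=24, FP=10+3+3+3+2=21 → 24/45 = 0.5333
  B: TP=27, FP=3+3+1+1+3=11 → 27/38 = 0.7105
  C: TP=22, FP=10+3+7+2+1=23 → 22/45 = 0.4889
  D: TP=30, FP=9+2+4+0+3=18 → 30/48 = 0.6250
  E: TP=28, FP=7+6+3+5+4=25 → 28/53 = 0.5283
  F: TP=15, FP=5+4+2+3+2=16 → 15/31 = 0.4839
Highest is class 'B' with precision = 0.711.

0.711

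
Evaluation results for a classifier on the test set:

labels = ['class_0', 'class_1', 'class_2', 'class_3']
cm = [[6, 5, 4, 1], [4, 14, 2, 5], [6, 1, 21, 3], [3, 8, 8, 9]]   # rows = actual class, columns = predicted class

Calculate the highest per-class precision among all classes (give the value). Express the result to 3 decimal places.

Per-class precision (TP/(TP+FP)):
  class_0: TP=6, FP=4+6+3=13 → 6/19 = 0.3158
  class_1: TP=14, FP=5+1+8=14 → 14/28 = 0.5000
  class_2: TP=21, FP=4+2+8=14 → 21/35 = 0.6000
  class_3: TP=9, FP=1+5+3=9 → 9/18 = 0.5000
Highest is class 'class_2' with precision = 0.600.

0.600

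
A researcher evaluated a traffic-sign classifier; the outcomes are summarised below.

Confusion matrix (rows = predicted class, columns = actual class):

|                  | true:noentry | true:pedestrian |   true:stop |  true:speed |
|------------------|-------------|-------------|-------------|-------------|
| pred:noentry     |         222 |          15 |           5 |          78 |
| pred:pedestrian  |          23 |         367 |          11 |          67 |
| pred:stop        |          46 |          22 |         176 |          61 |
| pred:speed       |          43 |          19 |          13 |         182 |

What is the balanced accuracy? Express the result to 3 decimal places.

0.715

Balanced accuracy = mean of per-class recall.
  noentry: recall = 222/334 = 0.6647
  pedestrian: recall = 367/423 = 0.8676
  stop: recall = 176/205 = 0.8585
  speed: recall = 182/388 = 0.4691
Mean = (0.6647 + 0.8676 + 0.8585 + 0.4691) / 4 = 0.715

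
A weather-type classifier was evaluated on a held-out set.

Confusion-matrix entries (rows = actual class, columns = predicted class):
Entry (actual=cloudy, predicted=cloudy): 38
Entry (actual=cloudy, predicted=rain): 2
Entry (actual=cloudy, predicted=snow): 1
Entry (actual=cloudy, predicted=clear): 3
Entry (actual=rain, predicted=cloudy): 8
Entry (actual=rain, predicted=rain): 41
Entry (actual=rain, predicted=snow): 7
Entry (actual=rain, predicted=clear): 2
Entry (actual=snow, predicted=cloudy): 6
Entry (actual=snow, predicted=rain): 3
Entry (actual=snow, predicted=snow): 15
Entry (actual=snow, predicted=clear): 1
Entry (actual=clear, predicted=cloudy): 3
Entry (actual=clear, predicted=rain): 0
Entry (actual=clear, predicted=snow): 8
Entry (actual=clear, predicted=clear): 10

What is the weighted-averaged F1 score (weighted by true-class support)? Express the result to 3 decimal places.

0.704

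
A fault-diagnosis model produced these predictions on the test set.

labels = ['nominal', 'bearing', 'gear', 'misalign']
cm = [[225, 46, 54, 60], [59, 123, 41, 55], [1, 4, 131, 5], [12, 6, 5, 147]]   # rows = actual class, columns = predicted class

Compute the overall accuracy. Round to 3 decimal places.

Accuracy = trace / total = (225+123+131+147=626) / 974 = 626/974 = 0.643

0.643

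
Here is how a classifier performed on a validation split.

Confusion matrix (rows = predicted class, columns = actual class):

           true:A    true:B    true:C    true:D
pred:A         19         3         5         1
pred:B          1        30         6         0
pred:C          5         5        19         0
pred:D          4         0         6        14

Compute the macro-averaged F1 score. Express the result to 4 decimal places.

0.6923

Per-class F1 score (2·TP/(2·TP+FP+FN)):
  A: TP=19, FP=3+5+1=9, FN=1+5+4=10 → 38/57 = 0.66667
  B: TP=30, FP=1+6+0=7, FN=3+5+0=8 → 60/75 = 0.80000
  C: TP=19, FP=5+5+0=10, FN=5+6+6=17 → 38/65 = 0.58462
  D: TP=14, FP=4+0+6=10, FN=1+0+0=1 → 28/39 = 0.71795
Macro-F1 score = mean = (0.66667 + 0.80000 + 0.58462 + 0.71795) / 4 = 0.6923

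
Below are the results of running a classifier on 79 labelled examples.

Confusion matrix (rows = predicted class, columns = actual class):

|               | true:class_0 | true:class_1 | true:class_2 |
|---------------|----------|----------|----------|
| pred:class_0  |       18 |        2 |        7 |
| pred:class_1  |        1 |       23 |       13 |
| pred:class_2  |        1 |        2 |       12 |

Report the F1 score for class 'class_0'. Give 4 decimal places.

Treat 'class_0' as positive and all other classes as negative.
F1 score = 2·TP/(2·TP+FP+FN).
class_0: TP=18, FP=2+7=9, FN=1+1=2 → 36/47 = 0.76596

0.7660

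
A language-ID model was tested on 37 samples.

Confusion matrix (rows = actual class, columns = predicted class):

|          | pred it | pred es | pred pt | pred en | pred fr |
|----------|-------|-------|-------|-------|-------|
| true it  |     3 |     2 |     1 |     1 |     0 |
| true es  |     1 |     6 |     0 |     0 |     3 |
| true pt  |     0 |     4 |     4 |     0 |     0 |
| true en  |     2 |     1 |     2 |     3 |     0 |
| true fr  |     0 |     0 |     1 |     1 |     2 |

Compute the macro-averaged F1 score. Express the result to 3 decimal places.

0.478

Per-class F1 score (2·TP/(2·TP+FP+FN)):
  it: TP=3, FP=1+0+2+0=3, FN=2+1+1+0=4 → 6/13 = 0.4615
  es: TP=6, FP=2+4+1+0=7, FN=1+0+0+3=4 → 12/23 = 0.5217
  pt: TP=4, FP=1+0+2+1=4, FN=0+4+0+0=4 → 8/16 = 0.5000
  en: TP=3, FP=1+0+0+1=2, FN=2+1+2+0=5 → 6/13 = 0.4615
  fr: TP=2, FP=0+3+0+0=3, FN=0+0+1+1=2 → 4/9 = 0.4444
Macro-F1 score = mean = (0.4615 + 0.5217 + 0.5000 + 0.4615 + 0.4444) / 5 = 0.478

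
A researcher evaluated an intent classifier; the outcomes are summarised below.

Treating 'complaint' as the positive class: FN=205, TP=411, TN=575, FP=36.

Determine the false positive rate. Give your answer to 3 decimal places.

0.059

FPR = FP/(FP+TN) = 36/(36+575) = 0.059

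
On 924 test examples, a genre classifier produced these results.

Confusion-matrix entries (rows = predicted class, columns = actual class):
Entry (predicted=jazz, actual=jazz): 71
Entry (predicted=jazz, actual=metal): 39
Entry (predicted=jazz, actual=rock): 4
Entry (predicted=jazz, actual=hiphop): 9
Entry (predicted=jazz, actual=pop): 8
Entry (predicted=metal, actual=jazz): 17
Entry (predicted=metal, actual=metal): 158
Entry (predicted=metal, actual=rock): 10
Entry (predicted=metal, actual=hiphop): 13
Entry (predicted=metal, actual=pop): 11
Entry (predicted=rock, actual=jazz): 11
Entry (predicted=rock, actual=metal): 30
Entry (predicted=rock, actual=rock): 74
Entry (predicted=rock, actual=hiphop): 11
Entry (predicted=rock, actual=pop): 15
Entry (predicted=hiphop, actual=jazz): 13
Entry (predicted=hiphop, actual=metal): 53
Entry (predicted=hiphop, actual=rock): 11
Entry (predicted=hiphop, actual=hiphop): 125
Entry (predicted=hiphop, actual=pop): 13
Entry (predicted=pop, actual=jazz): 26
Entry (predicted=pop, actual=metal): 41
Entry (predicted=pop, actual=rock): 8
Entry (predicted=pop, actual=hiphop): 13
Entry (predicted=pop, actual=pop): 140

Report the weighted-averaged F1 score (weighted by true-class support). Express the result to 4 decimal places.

Per-class F1 score (2·TP/(2·TP+FP+FN)):
  jazz: TP=71, FP=39+4+9+8=60, FN=17+11+13+26=67 → 142/269 = 0.52788
  metal: TP=158, FP=17+10+13+11=51, FN=39+30+53+41=163 → 316/530 = 0.59623
  rock: TP=74, FP=11+30+11+15=67, FN=4+10+11+8=33 → 148/248 = 0.59677
  hiphop: TP=125, FP=13+53+11+13=90, FN=9+13+11+13=46 → 250/386 = 0.64767
  pop: TP=140, FP=26+41+8+13=88, FN=8+11+15+13=47 → 280/415 = 0.67470
Weighted-F1 score = Σ (supportᵢ/N)·F1 scoreᵢ with N=924: (138/924)·0.52788 + (321/924)·0.59623 + (107/924)·0.59677 + (171/924)·0.64767 + (187/924)·0.67470 = 0.6115

0.6115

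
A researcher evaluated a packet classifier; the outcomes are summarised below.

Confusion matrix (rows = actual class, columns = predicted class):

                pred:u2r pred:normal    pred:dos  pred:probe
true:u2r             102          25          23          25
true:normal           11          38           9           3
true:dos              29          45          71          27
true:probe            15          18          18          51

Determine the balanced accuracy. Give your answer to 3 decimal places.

0.530

Balanced accuracy = mean of per-class recall.
  u2r: recall = 102/175 = 0.5829
  normal: recall = 38/61 = 0.6230
  dos: recall = 71/172 = 0.4128
  probe: recall = 51/102 = 0.5000
Mean = (0.5829 + 0.6230 + 0.4128 + 0.5000) / 4 = 0.530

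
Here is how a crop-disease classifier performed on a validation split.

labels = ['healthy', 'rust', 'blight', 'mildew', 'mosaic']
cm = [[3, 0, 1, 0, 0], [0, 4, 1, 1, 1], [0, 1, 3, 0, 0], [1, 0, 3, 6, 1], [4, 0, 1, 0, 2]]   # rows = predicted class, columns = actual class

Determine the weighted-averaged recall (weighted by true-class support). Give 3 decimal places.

Per-class recall (TP/(TP+FN)):
  healthy: TP=3, FN=0+0+1+4=5 → 3/8 = 0.3750
  rust: TP=4, FN=0+1+0+0=1 → 4/5 = 0.8000
  blight: TP=3, FN=1+1+3+1=6 → 3/9 = 0.3333
  mildew: TP=6, FN=0+1+0+0=1 → 6/7 = 0.8571
  mosaic: TP=2, FN=0+1+0+1=2 → 2/4 = 0.5000
Weighted-recall = Σ (supportᵢ/N)·recallᵢ with N=33: (8/33)·0.3750 + (5/33)·0.8000 + (9/33)·0.3333 + (7/33)·0.8571 + (4/33)·0.5000 = 0.545

0.545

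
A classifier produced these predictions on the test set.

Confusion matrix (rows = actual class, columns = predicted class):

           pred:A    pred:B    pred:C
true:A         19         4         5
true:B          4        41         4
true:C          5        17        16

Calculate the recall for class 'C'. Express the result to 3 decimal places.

Treat 'C' as positive and all other classes as negative.
recall = TP/(TP+FN).
C: TP=16, FN=5+17=22 → 16/38 = 0.4211

0.421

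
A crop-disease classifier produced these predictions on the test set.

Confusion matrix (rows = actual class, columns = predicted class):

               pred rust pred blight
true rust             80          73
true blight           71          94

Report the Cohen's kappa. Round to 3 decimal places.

0.093

Observed agreement pₒ = trace/N = 174/318 = 0.5472
Expected agreement pₑ = Σ (rowᵢ·colᵢ)/N² = (153·151 + 165·167)/318² = 0.5009
κ = (pₒ − pₑ)/(1 − pₑ) = (0.5472 − 0.5009)/(1 − 0.5009) = 0.093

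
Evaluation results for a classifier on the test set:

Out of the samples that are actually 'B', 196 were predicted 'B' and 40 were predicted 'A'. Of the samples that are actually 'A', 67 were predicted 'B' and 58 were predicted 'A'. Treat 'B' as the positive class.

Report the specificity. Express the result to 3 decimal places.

0.464

Specificity = TN/(TN+FP) = 58/(58+67) = 0.464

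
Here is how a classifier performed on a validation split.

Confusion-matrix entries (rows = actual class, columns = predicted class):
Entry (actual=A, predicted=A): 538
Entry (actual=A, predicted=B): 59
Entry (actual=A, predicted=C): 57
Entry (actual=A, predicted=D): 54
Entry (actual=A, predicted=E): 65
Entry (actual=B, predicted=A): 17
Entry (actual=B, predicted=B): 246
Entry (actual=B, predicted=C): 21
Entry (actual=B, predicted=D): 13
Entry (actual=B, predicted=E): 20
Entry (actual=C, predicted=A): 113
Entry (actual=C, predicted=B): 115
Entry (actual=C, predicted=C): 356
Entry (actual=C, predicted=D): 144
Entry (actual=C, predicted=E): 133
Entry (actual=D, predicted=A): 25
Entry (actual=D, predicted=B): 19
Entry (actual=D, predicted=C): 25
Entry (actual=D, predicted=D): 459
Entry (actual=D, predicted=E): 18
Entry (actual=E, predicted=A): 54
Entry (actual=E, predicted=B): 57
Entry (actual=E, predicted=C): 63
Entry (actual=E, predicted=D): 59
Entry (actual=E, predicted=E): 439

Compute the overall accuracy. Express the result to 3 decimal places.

0.643

Accuracy = trace / total = (538+246+356+459+439=2038) / 3169 = 2038/3169 = 0.643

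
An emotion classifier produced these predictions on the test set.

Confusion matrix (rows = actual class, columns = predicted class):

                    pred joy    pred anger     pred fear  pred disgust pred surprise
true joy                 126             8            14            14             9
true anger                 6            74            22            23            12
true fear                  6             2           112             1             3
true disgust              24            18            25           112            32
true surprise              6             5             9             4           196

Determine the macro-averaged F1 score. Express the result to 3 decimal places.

0.705

Per-class F1 score (2·TP/(2·TP+FP+FN)):
  joy: TP=126, FP=6+6+24+6=42, FN=8+14+14+9=45 → 252/339 = 0.7434
  anger: TP=74, FP=8+2+18+5=33, FN=6+22+23+12=63 → 148/244 = 0.6066
  fear: TP=112, FP=14+22+25+9=70, FN=6+2+1+3=12 → 224/306 = 0.7320
  disgust: TP=112, FP=14+23+1+4=42, FN=24+18+25+32=99 → 224/365 = 0.6137
  surprise: TP=196, FP=9+12+3+32=56, FN=6+5+9+4=24 → 392/472 = 0.8305
Macro-F1 score = mean = (0.7434 + 0.6066 + 0.7320 + 0.6137 + 0.8305) / 5 = 0.705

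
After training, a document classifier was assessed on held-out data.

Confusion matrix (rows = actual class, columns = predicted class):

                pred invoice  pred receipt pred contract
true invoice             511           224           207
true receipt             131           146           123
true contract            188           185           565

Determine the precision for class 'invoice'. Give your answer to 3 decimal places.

0.616

precision = TP/(TP+FP).
invoice: TP=511, FP=131+188=319 → 511/830 = 0.6157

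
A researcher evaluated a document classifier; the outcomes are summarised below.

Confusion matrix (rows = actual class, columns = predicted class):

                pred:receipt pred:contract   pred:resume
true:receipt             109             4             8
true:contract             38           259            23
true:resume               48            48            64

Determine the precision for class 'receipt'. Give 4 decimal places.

0.5590

Take TP from the diagonal, FP from the rest of the 'receipt' prediction marginal, FN from the rest of the 'receipt' actual marginal.
precision = TP/(TP+FP).
receipt: TP=109, FP=38+48=86 → 109/195 = 0.55897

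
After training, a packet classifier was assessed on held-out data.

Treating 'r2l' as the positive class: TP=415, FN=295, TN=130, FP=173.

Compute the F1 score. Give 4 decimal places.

Precision = TP/(TP+FP) = 415/588 = 0.7058
Recall = TP/(TP+FN) = 415/710 = 0.5845
F1 = 2·TP/(2·TP+FP+FN) = 830/1298 = 0.6394

0.6394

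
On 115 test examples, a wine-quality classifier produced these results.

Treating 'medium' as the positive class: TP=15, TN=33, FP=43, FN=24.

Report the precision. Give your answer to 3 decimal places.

0.259

Precision = TP/(TP+FP) = 15/(15+43) = 15/58 = 0.259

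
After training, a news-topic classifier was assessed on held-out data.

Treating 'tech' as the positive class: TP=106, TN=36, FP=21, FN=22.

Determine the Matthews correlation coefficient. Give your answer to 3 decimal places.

0.458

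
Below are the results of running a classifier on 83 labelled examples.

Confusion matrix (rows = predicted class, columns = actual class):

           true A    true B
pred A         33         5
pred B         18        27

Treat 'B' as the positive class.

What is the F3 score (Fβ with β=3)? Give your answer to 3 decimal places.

0.811

Fβ = (1+β²)·TP / ((1+β²)·TP + β²·FN + FP), with β²=9
= 10·27 / (10·27 + 9·5 + 18) = 0.811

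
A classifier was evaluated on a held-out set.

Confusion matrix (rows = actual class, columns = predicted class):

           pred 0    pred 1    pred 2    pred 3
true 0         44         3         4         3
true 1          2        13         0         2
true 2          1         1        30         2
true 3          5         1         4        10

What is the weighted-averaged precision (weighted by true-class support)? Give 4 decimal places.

Per-class precision (TP/(TP+FP)):
  0: TP=44, FP=2+1+5=8 → 44/52 = 0.84615
  1: TP=13, FP=3+1+1=5 → 13/18 = 0.72222
  2: TP=30, FP=4+0+4=8 → 30/38 = 0.78947
  3: TP=10, FP=3+2+2=7 → 10/17 = 0.58824
Weighted-precision = Σ (supportᵢ/N)·precisionᵢ with N=125: (54/125)·0.84615 + (17/125)·0.72222 + (34/125)·0.78947 + (20/125)·0.58824 = 0.7726

0.7726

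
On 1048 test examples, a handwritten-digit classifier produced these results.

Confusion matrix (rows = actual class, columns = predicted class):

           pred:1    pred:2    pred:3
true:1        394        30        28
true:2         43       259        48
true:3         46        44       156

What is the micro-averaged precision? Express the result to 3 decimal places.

0.772

Micro-averaging pools counts across classes: ΣTP=809, ΣFP=239, ΣFN=239.
Micro-precision = TP/(TP+FP) on pooled counts = 0.772 (equals overall accuracy in single-label multiclass).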